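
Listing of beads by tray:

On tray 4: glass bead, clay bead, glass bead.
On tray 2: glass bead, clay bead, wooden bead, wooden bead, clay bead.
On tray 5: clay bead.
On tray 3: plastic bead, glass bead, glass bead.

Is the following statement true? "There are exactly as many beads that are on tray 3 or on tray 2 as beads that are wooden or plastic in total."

False

There are 8 beads on tray 3 or on tray 2.
There are 3 beads that are wooden or plastic.
The claim requires 8 = 3, which does not hold.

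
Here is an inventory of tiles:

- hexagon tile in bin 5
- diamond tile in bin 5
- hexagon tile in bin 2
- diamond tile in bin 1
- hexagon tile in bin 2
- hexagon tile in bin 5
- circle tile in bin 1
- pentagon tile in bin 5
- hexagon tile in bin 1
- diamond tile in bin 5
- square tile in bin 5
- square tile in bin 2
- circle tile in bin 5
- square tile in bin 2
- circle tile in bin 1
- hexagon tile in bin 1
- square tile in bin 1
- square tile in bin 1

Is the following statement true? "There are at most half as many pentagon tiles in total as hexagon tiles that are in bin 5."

pentagon tiles: 1.
hexagon tiles in bin 5: 2.
The claim requires 2 × 1 = 2 ≤ 2, which holds.

True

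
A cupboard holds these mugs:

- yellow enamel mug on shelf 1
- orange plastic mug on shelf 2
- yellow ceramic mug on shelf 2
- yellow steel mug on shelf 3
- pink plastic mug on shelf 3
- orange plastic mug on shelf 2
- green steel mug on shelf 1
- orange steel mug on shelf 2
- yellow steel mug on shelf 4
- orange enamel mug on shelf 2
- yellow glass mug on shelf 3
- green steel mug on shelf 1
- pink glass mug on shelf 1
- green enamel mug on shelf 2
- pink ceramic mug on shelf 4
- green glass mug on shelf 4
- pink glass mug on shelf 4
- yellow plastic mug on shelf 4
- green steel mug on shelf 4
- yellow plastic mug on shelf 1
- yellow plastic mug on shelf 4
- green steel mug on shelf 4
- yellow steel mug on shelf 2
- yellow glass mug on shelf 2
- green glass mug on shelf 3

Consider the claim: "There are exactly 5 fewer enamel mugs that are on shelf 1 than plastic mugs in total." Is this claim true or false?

enamel mugs on shelf 1: 1.
plastic mugs: 6.
The claim requires 6 − 1 (= 5) to equal 5, which holds.

True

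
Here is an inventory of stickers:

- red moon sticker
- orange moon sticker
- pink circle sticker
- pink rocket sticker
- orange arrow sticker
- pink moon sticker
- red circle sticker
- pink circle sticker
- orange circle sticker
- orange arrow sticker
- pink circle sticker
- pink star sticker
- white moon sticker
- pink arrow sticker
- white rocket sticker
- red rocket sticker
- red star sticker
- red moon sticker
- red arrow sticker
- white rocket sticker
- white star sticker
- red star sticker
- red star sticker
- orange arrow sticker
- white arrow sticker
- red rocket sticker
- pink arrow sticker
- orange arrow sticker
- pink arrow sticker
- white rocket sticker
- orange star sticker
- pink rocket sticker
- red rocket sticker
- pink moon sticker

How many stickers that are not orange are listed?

Total stickers: 34; with the excluded value: 7; remaining 34 − 7 = 27.

27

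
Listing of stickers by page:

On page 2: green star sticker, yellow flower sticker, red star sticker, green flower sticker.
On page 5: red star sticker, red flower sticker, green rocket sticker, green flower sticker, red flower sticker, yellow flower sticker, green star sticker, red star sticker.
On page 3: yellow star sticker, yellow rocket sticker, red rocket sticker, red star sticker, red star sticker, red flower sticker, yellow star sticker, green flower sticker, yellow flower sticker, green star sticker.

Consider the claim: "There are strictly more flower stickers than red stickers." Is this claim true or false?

False

|flower stickers| = 9.
|red stickers| = 9.
The claim requires 9 > 9, which does not hold.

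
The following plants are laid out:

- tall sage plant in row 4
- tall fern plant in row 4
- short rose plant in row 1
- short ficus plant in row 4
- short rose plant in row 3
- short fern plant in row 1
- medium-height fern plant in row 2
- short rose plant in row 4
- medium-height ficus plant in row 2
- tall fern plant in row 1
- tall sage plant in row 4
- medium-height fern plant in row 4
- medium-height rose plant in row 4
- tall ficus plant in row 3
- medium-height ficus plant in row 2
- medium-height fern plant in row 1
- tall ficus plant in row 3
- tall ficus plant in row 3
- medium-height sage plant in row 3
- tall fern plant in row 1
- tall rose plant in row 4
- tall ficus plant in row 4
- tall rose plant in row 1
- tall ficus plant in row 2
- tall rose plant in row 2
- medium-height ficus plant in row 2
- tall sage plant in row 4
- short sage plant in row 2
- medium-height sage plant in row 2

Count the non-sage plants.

Total plants: 29; with the excluded value: 6; remaining 29 − 6 = 23.

23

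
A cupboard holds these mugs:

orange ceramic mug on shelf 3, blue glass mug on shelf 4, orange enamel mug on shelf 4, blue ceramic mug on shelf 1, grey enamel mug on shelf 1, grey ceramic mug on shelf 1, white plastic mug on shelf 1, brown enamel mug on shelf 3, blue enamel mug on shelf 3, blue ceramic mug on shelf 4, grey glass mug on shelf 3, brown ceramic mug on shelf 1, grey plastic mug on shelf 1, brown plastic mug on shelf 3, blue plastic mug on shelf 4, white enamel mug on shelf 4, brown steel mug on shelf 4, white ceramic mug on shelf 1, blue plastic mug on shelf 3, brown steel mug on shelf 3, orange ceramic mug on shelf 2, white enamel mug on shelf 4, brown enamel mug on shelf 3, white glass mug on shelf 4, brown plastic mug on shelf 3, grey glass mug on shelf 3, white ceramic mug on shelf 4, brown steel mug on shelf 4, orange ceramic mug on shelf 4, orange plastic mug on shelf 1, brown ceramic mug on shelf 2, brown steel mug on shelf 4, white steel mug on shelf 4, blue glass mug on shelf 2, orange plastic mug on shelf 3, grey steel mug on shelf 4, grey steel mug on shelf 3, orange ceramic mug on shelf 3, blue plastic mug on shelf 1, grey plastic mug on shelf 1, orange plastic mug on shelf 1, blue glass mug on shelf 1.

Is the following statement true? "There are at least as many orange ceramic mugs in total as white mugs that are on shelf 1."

There are 4 orange ceramic mugs.
There are 2 white mugs on shelf 1.
The claim requires 4 ≥ 2, which holds.

True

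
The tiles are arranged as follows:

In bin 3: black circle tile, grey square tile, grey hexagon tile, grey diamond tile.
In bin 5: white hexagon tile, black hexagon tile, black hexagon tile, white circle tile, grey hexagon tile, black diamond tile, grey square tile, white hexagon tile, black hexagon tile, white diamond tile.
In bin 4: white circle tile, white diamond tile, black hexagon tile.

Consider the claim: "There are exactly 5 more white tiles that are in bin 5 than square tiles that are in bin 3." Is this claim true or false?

False

|white tiles in bin 5| = 4.
|square tiles in bin 3| = 1.
The claim requires 4 − 1 (= 3) to equal 5, which does not hold.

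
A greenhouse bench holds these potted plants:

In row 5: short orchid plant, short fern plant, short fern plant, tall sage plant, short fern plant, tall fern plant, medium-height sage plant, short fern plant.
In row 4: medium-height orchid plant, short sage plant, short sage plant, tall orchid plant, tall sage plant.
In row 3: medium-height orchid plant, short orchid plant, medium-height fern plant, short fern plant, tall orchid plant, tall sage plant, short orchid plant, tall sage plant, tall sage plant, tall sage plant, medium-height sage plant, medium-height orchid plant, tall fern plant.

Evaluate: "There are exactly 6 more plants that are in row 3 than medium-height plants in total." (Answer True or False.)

False

|plants in row 3| = 13.
|medium-height plants| = 6.
The claim requires 13 − 6 (= 7) to equal 6, which does not hold.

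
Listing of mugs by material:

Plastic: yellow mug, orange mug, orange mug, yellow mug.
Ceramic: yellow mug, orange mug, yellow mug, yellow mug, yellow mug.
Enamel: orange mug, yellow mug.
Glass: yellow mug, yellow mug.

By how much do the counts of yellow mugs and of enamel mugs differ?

7

yellow mugs: 9. enamel mugs: 2.
|9 − 2| = 9 − 2 = 7.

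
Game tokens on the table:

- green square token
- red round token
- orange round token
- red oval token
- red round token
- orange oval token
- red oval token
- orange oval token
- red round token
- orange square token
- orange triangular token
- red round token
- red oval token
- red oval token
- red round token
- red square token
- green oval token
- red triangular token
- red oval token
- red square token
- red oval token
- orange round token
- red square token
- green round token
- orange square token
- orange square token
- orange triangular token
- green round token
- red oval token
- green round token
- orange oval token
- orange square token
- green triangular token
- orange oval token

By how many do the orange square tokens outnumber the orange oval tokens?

orange square tokens: 4.
orange oval tokens: 4.
4 − 4 = 0.

0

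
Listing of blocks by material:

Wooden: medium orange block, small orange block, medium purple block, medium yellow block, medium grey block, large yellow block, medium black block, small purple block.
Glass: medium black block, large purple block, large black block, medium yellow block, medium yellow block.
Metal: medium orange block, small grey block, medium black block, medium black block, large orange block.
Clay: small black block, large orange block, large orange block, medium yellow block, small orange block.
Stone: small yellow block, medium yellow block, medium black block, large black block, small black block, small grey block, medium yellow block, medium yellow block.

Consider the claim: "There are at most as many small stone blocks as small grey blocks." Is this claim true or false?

There are 3 small stone blocks.
There are 2 small grey blocks.
The claim requires 3 ≤ 2, which does not hold.

False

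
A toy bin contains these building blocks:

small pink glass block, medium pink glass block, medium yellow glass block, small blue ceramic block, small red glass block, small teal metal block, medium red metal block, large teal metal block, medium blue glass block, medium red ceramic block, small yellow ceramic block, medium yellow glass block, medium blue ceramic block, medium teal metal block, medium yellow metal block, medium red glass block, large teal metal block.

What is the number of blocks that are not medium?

7

Total blocks: 17; with the excluded value: 10; remaining 17 − 10 = 7.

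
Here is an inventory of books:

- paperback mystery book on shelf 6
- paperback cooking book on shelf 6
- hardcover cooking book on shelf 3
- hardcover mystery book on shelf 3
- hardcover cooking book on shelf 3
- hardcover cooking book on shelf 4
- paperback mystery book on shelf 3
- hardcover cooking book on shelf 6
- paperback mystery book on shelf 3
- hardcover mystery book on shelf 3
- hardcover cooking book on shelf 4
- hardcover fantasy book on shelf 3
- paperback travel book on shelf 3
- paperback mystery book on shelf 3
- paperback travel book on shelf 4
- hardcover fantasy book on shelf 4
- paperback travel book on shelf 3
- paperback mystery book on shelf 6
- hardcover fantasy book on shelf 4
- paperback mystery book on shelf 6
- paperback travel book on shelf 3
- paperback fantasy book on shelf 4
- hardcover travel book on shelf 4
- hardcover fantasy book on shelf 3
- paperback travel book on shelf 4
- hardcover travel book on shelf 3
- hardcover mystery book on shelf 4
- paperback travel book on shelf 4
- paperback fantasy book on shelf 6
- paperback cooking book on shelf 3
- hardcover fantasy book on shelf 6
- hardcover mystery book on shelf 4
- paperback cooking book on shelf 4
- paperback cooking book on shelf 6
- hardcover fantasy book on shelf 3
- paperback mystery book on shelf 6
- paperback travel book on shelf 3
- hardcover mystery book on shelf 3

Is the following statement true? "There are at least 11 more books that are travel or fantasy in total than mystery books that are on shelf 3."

books that are travel or fantasy: 17.
mystery books on shelf 3: 6.
The claim requires 17 − 6 = 11 ≥ 11, which holds.

True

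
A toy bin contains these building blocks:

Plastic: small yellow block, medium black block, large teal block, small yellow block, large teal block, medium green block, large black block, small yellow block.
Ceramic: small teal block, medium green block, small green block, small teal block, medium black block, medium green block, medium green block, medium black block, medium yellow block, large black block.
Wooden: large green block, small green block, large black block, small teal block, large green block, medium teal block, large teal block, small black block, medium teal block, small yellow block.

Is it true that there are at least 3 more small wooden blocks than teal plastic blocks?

|small wooden blocks| = 4.
|teal plastic blocks| = 2.
The claim requires 4 − 2 = 2 ≥ 3, which does not hold.

False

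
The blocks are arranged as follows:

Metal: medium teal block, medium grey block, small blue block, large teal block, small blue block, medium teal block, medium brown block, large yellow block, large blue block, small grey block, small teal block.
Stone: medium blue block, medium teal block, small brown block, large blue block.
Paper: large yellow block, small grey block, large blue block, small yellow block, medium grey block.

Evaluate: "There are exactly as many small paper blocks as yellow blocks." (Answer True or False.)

False

small paper blocks: 2.
yellow blocks: 3.
The claim requires 2 = 3, which does not hold.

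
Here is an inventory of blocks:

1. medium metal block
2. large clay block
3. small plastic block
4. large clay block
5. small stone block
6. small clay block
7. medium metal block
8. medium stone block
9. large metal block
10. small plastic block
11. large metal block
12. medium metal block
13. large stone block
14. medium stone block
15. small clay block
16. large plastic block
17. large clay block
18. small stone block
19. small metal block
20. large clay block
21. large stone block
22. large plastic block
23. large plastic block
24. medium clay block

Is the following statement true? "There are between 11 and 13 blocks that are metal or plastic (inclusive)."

True

|blocks that are metal or plastic| = 11.
The claim requires 11 ≤ 11 ≤ 13, which holds.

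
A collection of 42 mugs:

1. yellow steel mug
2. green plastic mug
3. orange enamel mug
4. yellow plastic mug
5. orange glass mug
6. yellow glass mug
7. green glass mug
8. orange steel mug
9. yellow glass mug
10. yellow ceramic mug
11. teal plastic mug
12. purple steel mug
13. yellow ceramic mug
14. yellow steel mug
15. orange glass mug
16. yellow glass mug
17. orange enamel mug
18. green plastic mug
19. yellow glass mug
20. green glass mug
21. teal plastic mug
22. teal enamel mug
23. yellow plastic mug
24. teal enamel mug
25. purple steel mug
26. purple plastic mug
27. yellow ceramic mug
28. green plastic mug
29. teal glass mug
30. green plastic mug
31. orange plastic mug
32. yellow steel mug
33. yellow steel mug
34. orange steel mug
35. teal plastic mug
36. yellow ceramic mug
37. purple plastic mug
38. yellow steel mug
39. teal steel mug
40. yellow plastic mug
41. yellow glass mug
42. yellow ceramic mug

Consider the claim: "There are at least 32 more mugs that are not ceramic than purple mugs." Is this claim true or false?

True

There are 37 mugs that are not ceramic.
There are 4 purple mugs.
The claim requires 37 − 4 = 33 ≥ 32, which holds.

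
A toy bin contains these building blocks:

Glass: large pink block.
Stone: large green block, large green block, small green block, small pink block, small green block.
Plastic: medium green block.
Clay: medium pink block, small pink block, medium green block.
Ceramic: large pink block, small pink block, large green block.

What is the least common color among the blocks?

Counts by color: green 7, pink 6.
The minimum is 6, held uniquely by pink.

pink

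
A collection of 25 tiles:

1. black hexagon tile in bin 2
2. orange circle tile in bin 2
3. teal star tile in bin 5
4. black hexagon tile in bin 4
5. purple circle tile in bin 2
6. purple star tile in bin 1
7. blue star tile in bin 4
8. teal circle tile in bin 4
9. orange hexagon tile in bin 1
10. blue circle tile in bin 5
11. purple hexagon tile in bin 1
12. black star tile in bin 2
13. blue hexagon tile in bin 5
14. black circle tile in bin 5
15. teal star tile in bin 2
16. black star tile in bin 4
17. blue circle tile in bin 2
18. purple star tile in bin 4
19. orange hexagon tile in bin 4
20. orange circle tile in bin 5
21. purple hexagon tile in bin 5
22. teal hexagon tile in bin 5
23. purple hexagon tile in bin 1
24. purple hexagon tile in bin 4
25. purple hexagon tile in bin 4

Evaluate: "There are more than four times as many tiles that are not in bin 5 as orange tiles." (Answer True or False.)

True

tiles that are not in bin 5: 18.
orange tiles: 4.
The claim requires 18 > 4 × 4 = 16, which holds.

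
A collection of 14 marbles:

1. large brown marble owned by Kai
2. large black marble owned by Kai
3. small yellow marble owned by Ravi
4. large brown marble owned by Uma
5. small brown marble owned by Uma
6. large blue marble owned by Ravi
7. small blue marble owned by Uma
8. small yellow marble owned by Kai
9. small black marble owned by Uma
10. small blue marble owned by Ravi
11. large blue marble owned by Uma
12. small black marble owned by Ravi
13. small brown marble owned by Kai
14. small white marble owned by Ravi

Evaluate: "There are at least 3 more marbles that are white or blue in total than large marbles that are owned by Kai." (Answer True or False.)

There are 5 marbles that are white or blue.
Count of large marbles owned by Kai: 2.
The claim requires 5 − 2 = 3 ≥ 3, which holds.

True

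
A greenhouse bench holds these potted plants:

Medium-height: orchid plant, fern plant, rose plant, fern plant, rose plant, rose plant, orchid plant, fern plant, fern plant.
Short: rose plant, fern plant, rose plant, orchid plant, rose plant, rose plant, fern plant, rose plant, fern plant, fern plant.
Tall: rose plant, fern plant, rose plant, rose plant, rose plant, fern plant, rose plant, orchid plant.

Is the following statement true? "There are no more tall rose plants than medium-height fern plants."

False

There are 5 tall rose plants.
There are 4 medium-height fern plants.
The claim requires 5 ≤ 4, which does not hold.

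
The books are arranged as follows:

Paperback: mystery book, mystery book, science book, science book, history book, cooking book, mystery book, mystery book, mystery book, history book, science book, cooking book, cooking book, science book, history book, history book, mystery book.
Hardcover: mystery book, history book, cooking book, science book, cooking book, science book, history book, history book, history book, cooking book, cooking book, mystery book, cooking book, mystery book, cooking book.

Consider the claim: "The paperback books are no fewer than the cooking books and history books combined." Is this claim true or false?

There are 17 paperback books.
cooking books: 9; history books: 8; combined: 9 + 8 = 17.
The claim requires 17 ≥ 17, which holds.

True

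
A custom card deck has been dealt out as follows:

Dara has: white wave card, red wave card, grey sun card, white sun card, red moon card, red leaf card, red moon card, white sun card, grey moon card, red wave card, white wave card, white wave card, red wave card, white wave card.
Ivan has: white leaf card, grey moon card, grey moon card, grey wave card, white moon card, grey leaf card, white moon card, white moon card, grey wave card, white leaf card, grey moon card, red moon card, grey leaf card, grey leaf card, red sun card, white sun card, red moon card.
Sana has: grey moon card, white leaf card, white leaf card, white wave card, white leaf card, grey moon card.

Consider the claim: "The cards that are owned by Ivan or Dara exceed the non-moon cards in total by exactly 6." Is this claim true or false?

cards owned by Ivan or Dara: 31.
non-moon cards: 24.
The claim requires 31 − 24 (= 7) to equal 6, which does not hold.

False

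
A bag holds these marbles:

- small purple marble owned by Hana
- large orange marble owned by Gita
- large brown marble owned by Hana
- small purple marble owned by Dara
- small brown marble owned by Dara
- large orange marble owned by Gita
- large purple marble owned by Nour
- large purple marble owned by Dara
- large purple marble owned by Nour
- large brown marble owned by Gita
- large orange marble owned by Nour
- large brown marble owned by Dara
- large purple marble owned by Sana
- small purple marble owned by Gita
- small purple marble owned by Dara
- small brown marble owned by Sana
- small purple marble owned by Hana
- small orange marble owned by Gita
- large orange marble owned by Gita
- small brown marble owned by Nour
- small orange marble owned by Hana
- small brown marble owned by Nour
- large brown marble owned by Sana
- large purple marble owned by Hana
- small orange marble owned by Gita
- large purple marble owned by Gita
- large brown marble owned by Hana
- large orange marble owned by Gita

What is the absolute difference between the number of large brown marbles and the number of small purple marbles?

0

large brown marbles: 5. small purple marbles: 5.
|5 − 5| = 5 − 5 = 0.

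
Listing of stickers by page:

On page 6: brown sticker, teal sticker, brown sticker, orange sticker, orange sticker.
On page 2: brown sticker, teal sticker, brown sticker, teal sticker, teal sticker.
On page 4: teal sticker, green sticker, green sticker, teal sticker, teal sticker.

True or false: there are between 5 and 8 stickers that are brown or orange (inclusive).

There are 6 stickers that are brown or orange.
The claim requires 5 ≤ 6 ≤ 8, which holds.

True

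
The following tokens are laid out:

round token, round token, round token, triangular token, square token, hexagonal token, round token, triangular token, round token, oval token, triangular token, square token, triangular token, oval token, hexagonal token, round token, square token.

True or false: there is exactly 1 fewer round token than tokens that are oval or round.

False

There are 6 round tokens.
There are 8 tokens that are oval or round.
The claim requires 8 − 6 (= 2) to equal 1, which does not hold.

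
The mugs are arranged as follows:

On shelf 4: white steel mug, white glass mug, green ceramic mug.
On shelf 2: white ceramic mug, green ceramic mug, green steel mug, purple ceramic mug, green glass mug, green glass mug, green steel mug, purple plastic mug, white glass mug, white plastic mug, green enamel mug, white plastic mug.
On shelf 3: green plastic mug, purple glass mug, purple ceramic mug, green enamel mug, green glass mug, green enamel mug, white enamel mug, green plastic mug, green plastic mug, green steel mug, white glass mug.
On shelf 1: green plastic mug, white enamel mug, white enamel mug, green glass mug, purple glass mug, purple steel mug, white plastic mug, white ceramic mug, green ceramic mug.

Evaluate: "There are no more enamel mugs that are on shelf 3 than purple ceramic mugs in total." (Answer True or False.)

False

|enamel mugs on shelf 3| = 3.
|purple ceramic mugs| = 2.
The claim requires 3 ≤ 2, which does not hold.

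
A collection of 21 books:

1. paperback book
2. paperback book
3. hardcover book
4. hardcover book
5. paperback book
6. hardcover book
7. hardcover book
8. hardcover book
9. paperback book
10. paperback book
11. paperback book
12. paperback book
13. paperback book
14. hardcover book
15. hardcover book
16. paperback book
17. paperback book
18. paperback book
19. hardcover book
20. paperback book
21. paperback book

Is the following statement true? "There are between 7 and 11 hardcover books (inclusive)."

hardcover books: 8.
The claim requires 7 ≤ 8 ≤ 11, which holds.

True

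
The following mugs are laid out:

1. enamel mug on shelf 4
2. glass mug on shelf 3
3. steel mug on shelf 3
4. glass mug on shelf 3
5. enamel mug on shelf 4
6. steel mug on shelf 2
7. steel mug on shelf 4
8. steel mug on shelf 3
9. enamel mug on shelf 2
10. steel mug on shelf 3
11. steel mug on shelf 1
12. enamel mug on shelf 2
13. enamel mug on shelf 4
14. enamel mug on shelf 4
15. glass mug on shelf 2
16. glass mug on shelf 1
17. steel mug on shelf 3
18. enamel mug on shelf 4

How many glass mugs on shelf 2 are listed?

1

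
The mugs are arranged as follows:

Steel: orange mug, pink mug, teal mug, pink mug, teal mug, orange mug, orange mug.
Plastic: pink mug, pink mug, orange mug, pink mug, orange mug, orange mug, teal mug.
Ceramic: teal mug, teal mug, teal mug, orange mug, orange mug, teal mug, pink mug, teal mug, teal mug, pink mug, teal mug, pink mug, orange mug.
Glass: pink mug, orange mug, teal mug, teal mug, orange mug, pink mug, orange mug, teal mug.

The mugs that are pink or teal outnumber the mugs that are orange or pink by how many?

1

mugs that are pink or teal: 23.
mugs that are orange or pink: 22.
23 − 22 = 1.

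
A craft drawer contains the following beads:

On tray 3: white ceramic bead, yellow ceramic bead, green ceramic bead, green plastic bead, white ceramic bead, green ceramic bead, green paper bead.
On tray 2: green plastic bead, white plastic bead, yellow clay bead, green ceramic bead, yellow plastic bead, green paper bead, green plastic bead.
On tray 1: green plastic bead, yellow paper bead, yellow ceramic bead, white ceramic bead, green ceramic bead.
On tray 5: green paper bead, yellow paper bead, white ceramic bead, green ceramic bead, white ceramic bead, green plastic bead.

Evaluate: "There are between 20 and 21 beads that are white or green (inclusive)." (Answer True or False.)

False

beads that are white or green: 19.
The claim requires 20 ≤ 19 ≤ 21, which does not hold.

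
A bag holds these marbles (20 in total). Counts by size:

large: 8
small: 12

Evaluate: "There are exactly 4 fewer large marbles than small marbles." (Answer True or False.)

True

large marbles: 8.
small marbles: 12.
The claim requires 12 − 8 (= 4) to equal 4, which holds.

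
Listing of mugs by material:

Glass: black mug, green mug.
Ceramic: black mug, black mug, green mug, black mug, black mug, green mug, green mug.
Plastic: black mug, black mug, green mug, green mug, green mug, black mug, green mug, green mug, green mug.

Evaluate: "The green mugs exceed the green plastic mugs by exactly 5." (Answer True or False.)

False

green mugs: 10.
green plastic mugs: 6.
The claim requires 10 − 6 (= 4) to equal 5, which does not hold.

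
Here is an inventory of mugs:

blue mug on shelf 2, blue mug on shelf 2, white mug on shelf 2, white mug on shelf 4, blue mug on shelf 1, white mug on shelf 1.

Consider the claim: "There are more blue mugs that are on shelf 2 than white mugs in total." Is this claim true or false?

|blue mugs on shelf 2| = 2.
|white mugs| = 3.
The claim requires 2 > 3, which does not hold.

False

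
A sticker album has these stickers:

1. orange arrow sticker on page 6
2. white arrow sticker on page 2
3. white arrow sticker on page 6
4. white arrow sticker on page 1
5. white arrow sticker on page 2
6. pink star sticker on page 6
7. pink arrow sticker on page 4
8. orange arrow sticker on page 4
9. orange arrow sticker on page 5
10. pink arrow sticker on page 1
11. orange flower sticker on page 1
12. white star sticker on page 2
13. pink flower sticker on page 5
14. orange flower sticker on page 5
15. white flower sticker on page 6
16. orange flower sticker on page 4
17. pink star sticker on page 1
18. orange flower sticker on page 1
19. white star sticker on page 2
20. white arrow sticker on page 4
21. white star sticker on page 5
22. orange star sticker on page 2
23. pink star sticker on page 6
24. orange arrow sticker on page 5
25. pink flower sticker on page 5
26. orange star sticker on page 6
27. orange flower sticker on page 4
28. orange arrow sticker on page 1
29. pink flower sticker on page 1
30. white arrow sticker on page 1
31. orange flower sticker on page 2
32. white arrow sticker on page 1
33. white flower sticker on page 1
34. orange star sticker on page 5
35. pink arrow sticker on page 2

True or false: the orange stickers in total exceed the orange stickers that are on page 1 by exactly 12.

|orange stickers| = 14.
|orange stickers on page 1| = 3.
The claim requires 14 − 3 (= 11) to equal 12, which does not hold.

False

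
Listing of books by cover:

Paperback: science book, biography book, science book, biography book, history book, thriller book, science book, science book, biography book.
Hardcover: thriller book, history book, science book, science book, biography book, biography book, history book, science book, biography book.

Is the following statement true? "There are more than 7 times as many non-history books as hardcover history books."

There are 15 non-history books.
There are 2 hardcover history books.
The claim requires 15 > 7 × 2 = 14, which holds.

True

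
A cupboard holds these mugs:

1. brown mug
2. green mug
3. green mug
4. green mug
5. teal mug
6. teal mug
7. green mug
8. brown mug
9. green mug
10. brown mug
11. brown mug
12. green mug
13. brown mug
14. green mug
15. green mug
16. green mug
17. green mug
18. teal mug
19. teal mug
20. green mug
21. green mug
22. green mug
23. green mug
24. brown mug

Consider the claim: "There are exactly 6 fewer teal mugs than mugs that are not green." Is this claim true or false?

teal mugs: 4.
mugs that are not green: 10.
The claim requires 10 − 4 (= 6) to equal 6, which holds.

True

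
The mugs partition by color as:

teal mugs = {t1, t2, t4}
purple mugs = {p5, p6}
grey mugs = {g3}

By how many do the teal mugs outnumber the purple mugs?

1

teal mugs: 3.
purple mugs: 2.
3 − 2 = 1.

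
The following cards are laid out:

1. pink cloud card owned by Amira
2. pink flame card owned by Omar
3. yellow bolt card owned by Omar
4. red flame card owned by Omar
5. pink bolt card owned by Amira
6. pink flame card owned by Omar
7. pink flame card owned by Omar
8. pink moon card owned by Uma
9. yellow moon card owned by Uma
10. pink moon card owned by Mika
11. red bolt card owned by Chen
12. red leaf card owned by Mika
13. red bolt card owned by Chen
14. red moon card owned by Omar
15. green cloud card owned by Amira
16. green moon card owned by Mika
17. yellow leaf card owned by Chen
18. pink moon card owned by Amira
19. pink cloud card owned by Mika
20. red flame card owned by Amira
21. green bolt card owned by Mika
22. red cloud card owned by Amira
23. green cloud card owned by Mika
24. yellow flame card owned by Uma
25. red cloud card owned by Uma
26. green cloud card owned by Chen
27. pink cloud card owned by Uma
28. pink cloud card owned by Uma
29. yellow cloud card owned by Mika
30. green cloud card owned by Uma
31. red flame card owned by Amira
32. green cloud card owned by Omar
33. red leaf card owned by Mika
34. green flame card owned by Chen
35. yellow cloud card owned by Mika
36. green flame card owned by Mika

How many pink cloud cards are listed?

4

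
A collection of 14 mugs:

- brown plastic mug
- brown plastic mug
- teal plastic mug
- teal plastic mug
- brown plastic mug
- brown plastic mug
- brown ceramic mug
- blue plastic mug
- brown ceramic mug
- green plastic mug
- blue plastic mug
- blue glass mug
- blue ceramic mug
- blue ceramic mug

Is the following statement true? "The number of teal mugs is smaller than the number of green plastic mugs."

False

|teal mugs| = 2.
|green plastic mugs| = 1.
The claim requires 2 < 1, which does not hold.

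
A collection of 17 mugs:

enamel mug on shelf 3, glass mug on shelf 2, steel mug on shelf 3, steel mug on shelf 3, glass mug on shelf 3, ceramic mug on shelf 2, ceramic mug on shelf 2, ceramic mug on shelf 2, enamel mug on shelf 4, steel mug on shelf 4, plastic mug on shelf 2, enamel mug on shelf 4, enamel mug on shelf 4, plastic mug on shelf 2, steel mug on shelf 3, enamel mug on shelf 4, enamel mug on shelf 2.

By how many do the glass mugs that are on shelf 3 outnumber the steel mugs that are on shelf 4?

0

glass mugs on shelf 3: 1.
steel mugs on shelf 4: 1.
1 − 1 = 0.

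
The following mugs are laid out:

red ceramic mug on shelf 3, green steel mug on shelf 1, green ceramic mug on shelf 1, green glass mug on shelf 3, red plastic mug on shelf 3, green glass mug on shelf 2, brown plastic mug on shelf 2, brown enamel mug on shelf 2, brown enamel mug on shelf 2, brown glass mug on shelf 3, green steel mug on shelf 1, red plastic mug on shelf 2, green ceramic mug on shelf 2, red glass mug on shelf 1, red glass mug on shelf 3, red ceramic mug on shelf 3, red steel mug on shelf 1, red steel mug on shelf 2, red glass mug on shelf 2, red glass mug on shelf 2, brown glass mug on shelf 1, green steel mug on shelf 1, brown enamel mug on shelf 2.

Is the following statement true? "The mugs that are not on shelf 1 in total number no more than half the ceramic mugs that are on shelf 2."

There are 16 mugs that are not on shelf 1.
There is 1 ceramic mug on shelf 2.
The claim requires 2 × 16 = 32 ≤ 1, which does not hold.

False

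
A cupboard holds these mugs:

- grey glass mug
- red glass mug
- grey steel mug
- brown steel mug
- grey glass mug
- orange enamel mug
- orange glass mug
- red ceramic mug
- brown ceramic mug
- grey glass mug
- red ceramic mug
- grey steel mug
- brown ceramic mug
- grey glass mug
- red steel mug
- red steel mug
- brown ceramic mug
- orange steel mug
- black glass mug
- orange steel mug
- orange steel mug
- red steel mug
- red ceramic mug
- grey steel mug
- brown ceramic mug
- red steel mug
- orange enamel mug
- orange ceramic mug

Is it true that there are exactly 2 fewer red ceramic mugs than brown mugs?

red ceramic mugs: 3.
brown mugs: 5.
The claim requires 5 − 3 (= 2) to equal 2, which holds.

True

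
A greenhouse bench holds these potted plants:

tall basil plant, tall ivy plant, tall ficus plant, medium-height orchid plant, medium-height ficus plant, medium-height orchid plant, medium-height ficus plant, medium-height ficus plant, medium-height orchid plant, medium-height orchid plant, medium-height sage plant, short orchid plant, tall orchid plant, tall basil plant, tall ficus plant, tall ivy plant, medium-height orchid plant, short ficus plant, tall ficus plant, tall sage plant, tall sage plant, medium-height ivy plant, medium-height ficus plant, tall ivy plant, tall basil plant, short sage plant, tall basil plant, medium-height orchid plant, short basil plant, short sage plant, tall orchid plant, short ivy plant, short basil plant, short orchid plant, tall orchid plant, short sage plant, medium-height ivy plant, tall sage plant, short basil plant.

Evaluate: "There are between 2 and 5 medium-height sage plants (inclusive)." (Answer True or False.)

False

medium-height sage plants: 1.
The claim requires 2 ≤ 1 ≤ 5, which does not hold.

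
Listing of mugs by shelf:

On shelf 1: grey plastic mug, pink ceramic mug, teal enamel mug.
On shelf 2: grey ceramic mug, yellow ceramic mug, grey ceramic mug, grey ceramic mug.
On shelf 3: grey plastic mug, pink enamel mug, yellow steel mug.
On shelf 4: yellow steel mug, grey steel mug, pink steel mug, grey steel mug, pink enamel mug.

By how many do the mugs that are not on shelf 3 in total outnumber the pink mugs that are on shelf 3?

11

mugs that are not on shelf 3: 12.
pink mugs on shelf 3: 1.
12 − 1 = 11.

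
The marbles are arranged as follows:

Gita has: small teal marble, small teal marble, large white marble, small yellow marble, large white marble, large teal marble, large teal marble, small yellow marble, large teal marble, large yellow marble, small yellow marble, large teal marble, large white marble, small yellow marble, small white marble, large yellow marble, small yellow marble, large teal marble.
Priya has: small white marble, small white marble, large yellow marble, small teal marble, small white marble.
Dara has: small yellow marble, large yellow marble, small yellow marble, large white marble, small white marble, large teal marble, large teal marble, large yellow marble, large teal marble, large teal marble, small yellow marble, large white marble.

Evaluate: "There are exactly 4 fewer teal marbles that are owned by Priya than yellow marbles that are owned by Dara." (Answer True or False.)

True

teal marbles owned by Priya: 1.
yellow marbles owned by Dara: 5.
The claim requires 5 − 1 (= 4) to equal 4, which holds.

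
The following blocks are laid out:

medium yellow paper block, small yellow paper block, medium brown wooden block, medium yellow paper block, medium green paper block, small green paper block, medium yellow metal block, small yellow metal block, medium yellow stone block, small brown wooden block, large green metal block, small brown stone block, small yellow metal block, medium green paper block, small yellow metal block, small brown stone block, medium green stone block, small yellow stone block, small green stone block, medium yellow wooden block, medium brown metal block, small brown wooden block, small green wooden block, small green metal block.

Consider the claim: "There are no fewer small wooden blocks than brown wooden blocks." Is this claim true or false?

small wooden blocks: 3.
brown wooden blocks: 3.
The claim requires 3 ≥ 3, which holds.

True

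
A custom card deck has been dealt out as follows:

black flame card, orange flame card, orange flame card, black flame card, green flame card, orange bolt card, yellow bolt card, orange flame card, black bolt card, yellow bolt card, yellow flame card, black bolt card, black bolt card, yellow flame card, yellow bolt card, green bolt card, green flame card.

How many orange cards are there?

4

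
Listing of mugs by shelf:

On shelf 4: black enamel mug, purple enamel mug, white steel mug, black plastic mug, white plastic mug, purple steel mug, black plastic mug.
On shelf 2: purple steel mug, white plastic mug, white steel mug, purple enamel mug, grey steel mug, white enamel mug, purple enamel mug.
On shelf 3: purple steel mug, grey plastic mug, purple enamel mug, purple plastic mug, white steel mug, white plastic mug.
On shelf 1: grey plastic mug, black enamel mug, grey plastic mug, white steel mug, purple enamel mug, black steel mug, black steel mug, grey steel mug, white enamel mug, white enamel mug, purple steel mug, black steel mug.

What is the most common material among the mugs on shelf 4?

Counts by material (restricted to mugs on shelf 4): plastic 3, steel 2, enamel 2.
The maximum is 3, held uniquely by plastic.

plastic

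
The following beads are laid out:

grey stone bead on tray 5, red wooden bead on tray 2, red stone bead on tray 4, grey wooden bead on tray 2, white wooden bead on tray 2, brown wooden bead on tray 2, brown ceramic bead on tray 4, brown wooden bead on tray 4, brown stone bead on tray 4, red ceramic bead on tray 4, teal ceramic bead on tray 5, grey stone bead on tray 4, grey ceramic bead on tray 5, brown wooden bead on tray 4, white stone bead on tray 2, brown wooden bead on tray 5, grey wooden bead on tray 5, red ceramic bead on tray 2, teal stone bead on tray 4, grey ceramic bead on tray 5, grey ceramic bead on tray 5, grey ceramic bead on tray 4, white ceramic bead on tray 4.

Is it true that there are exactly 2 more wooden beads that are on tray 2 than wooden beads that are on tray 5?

True

There are 4 wooden beads on tray 2.
There are 2 wooden beads on tray 5.
The claim requires 4 − 2 (= 2) to equal 2, which holds.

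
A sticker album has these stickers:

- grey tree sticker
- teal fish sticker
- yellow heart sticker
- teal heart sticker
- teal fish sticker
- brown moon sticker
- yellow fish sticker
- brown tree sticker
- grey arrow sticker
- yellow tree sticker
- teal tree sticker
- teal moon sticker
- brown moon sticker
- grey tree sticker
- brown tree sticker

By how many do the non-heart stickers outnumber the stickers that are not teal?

non-heart stickers: 13.
stickers that are not teal: 10.
13 − 10 = 3.

3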